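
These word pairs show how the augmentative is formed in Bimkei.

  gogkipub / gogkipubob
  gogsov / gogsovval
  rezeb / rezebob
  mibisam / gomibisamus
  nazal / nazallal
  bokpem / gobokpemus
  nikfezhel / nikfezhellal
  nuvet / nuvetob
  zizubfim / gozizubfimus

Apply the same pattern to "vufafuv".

vufafuvval

bokpem and nikfezhel both have last vowel 'e' yet inflect differently (gobokpemus, nikfezhellal), so the last vowel is not what conditions the rule; the final letter is.
"vufafuv" ends in -v. The one such stem in the data (gogsov → gogsovval) doubles the final consonant and adds -al (as do nikfezhel, nazal), so the same rule applies.
So vufafuv → vufafuvval.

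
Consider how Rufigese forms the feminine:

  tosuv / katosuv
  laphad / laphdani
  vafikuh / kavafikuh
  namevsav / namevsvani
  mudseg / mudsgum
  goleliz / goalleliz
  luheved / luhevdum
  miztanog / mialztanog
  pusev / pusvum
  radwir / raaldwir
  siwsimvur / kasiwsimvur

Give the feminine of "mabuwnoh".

maalbuwnoh

pusev and namevsav both end in -v yet inflect differently (pusvum, namevsvani), so the final letter is not what conditions the rule; the last vowel is.
"mabuwnoh" has last vowel 'o'. The one such stem in the data (miztanog → mialztanog) inserts -al- after the first vowel (as do radwir, goleliz), so the same rule applies.
So mabuwnoh → maalbuwnoh.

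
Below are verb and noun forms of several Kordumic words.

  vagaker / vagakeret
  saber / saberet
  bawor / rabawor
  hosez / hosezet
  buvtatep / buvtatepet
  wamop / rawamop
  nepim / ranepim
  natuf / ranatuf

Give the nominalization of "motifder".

"motifder" has last vowel 'e'. The stems whose last vowel is 'e' (buvtatep → buvtatepet, saber → saberet, hosez → hosezet) add -et.
So motifder → motifderet.

motifderet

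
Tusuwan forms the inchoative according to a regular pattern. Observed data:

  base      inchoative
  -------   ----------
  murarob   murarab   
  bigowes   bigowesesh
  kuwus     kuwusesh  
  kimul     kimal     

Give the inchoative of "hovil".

kuwus and kimul both have last vowel 'u' yet inflect differently (kuwusesh, kimal), so the last vowel is not what conditions the rule; the final letter is.
"hovil" ends in -l. The one such stem in the data (kimul → kimal) changes the last vowel to 'a' (as does murarob), so the same rule applies.
The other pattern: stems ending in -s add -esh.
So hovil → hoval.

hoval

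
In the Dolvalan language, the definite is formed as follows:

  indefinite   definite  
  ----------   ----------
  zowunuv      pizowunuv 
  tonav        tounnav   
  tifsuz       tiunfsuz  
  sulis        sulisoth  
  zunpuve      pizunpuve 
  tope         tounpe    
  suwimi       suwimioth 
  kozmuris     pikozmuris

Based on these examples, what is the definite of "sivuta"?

sivutaoth

tope and zunpuve both end in -e yet inflect differently (tounpe, pizunpuve), so the final letter is not what conditions the rule; the first letter is.
"sivuta" begins with s-. The stems beginning with s- (suwimi → suwimioth, sulis → sulisoth) add -oth.
So sivuta → sivutaoth.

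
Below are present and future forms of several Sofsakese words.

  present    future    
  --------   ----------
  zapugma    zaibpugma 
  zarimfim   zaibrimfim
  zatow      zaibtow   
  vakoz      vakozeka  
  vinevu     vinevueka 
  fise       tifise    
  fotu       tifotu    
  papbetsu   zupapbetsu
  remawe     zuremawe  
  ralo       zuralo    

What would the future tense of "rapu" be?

"rapu" begins with r-. The stems beginning with r- (remawe → zuremawe, ralo → zuralo) add the prefix zu-.
So rapu → zurapu.

zurapu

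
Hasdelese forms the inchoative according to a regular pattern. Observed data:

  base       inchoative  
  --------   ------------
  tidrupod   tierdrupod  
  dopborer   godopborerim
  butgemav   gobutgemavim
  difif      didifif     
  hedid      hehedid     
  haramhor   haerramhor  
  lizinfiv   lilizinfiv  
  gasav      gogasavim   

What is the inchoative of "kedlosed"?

gokedlosedim

"kedlosed" has last vowel 'e'. The one such stem in the data (dopborer → godopborerim) adds go- … -im around the stem, so the same rule applies.
So kedlosed → gokedlosedim.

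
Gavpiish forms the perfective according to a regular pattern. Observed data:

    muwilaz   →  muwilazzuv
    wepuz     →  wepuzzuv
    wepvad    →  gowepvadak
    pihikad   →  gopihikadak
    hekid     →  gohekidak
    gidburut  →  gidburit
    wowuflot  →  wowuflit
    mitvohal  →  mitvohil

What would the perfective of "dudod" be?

muwilaz and wepvad both have last vowel 'a' yet inflect differently (muwilazzuv, gowepvadak), so the last vowel is not what conditions the rule; the final letter is.
"dudod" ends in -d. The stems ending in -d (wepvad → gowepvadak, pihikad → gopihikadak, hekid → gohekidak) add go- … -ak around the stem.
The other patterns: stems ending in -z double the final consonant and add -uv; stems ending in -l or -t change the last vowel to 'i'.
So dudod → godudodak.

godudodak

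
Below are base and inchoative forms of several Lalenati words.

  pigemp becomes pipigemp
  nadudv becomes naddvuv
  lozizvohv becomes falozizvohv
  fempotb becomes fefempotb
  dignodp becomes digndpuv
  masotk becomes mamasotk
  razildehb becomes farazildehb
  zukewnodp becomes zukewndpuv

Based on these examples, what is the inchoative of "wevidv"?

wevdvuv

lozizvohv and nadudv both end in -v yet inflect differently (falozizvohv, naddvuv), so the final letter is not what conditions the rule; the second-to-last letter is.
"wevidv" has second-to-last letter 'd'. The stems whose second-to-last letter is 'd' (nadudv → naddvuv, zukewnodp → zukewndpuv, dignodp → digndpuv) delete the last vowel and add -uv.
The other patterns: stems whose second-to-last letter is 'h' add the prefix fa-; stems whose second-to-last letter is 'm' or 't' repeat the first consonant+vowel as a prefix.
So wevidv → wevdvuv.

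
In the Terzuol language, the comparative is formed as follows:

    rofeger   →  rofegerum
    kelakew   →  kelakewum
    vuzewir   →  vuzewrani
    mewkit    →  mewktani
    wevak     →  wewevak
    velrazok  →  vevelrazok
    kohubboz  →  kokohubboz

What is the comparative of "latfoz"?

rofeger and vuzewir both end in -r yet inflect differently (rofegerum, vuzewrani), so the final letter is not what conditions the rule; the last vowel is.
"latfoz" has last vowel 'o'. The stems whose last vowel is 'o' (velrazok → vevelrazok, kohubboz → kokohubboz) repeat the first consonant+vowel as a prefix.
So latfoz → lalatfoz.

lalatfoz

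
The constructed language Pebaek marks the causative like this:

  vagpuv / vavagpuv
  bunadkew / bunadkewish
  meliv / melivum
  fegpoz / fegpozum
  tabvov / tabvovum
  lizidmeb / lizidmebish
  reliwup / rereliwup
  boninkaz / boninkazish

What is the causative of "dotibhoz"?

dotibhozum

"dotibhoz" has last vowel 'o'. The stems whose last vowel is 'o' (tabvov → tabvovum, fegpoz → fegpozum) add -um.
So dotibhoz → dotibhozum.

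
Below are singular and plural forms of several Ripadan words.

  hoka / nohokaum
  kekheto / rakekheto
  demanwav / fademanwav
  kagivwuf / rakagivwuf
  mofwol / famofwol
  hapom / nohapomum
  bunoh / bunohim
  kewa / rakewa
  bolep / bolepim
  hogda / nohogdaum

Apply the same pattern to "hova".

nohovaum

"hova" begins with h-. The stems beginning with h- (hapom → nohapomum, hogda → nohogdaum, hoka → nohokaum) add no- … -um around the stem.
So hova → nohovaum.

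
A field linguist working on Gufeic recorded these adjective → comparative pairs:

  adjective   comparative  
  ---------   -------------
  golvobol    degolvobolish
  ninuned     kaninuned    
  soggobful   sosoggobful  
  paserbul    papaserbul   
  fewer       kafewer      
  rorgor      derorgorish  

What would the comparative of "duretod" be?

fewer and rorgor both end in -r yet inflect differently (kafewer, derorgorish), so the final letter is not what conditions the rule; the last vowel is.
"duretod" has last vowel 'o'. The stems whose last vowel is 'o' (rorgor → derorgorish, golvobol → degolvobolish) add de- … -ish around the stem.
The other patterns: stems whose last vowel is 'e' add the prefix ka-; stems whose last vowel is 'u' repeat the first consonant+vowel as a prefix.
So duretod → deduretodish.

deduretodish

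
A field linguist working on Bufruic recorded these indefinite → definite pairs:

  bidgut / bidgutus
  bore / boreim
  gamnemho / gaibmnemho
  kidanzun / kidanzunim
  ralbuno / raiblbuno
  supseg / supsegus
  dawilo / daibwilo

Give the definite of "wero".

supseg and bore both have last vowel 'e' yet inflect differently (supsegus, boreim), so the last vowel is not what conditions the rule; the final letter is.
"wero" ends in -o. The stems ending in -o (dawilo → daibwilo, ralbuno → raiblbuno, gamnemho → gaibmnemho) insert -ib- after the first vowel.
The other patterns: stems ending in -g or -t add -us; stems ending in -e or -n add -im.
So wero → weibro.

weibro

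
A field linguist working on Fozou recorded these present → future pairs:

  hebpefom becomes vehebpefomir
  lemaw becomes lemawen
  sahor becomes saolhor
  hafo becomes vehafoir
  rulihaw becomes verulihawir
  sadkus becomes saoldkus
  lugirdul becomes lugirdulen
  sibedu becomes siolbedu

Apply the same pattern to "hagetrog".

lemaw and rulihaw both end in -w yet inflect differently (lemawen, verulihawir), so the final letter is not what conditions the rule; the first letter is.
"hagetrog" begins with h-. The stems beginning with h- (hafo → vehafoir, hebpefom → vehebpefomir) add ve- … -ir around the stem.
So hagetrog → vehagetrogir.

vehagetrogir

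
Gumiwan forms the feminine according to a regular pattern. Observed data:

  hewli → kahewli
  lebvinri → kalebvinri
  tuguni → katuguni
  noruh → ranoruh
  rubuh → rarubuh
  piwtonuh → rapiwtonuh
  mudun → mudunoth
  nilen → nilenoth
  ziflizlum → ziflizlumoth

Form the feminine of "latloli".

kalatloli

noruh and mudun both have last vowel 'u' yet inflect differently (ranoruh, mudunoth), so the last vowel is not what conditions the rule; the final letter is.
"latloli" ends in -i. The stems ending in -i (hewli → kahewli, lebvinri → kalebvinri, tuguni → katuguni) add the prefix ka-.
So latloli → kalatloli.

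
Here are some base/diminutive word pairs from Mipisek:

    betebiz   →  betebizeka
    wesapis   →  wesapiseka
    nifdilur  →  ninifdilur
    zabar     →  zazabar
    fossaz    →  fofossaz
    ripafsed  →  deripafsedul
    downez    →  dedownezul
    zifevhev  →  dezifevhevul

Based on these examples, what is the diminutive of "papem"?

depapemul

"papem" has last vowel 'e'. The stems whose last vowel is 'e' (ripafsed → deripafsedul, downez → dedownezul, zifevhev → dezifevhevul) add de- … -ul around the stem.
The other patterns: stems whose last vowel is 'i' add -eka; stems whose last vowel is 'a' or 'u' repeat the first consonant+vowel as a prefix.
So papem → depapemul.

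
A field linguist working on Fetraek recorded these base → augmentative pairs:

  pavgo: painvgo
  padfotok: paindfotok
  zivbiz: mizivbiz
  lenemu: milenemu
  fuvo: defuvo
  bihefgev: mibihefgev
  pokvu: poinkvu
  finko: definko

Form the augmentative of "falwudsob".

defalwudsob

"falwudsob" begins with f-. The stems beginning with f- (finko → definko, fuvo → defuvo) add the prefix de-.
So falwudsob → defalwudsob.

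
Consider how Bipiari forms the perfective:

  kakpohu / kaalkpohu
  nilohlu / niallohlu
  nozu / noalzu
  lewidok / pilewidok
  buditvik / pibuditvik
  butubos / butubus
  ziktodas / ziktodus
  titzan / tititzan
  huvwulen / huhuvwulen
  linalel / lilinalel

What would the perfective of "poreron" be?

poporeron

lewidok and butubos both have last vowel 'o' yet inflect differently (pilewidok, butubus), so the last vowel is not what conditions the rule; the final letter is.
"poreron" ends in -n. The stems ending in -n (titzan → tititzan, huvwulen → huhuvwulen) repeat the first consonant+vowel as a prefix.
So poreron → poporeron.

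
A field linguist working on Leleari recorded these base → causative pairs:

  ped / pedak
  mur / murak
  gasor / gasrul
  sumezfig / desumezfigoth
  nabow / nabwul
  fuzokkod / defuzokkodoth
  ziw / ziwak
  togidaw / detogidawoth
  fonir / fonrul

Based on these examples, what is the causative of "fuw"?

ziw and nabow both end in -w yet inflect differently (ziwak, nabwul), so the final letter is not what conditions the rule; the number of vowels is.
"fuw" has 1 vowel. The stems with 1 vowel (mur → murak, ziw → ziwak, ped → pedak) add -ak.
So fuw → fuwak.

fuwak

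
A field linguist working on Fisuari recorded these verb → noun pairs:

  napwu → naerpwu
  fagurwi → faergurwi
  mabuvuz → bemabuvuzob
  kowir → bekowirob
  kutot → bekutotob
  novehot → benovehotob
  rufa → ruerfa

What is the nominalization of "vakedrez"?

bevakedrezob

napwu and mabuvuz both have last vowel 'u' yet inflect differently (naerpwu, bemabuvuzob), so the last vowel is not what conditions the rule; whether the stem ends in a vowel or a consonant is.
"vakedrez" ends in a consonant. The stems ending in a consonant (mabuvuz → bemabuvuzob, kowir → bekowirob, novehot → benovehotob) add be- … -ob around the stem.
So vakedrez → bevakedrezob.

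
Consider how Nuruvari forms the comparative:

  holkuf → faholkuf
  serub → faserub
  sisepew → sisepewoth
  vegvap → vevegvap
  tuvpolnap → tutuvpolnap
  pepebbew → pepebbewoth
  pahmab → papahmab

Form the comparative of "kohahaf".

kokohahaf

serub and pahmab both end in -b yet inflect differently (faserub, papahmab), so the final letter is not what conditions the rule; the last vowel is.
"kohahaf" has last vowel 'a'. The stems whose last vowel is 'a' (tuvpolnap → tutuvpolnap, pahmab → papahmab, vegvap → vevegvap) repeat the first consonant+vowel as a prefix.
The other patterns: stems whose last vowel is 'u' add the prefix fa-; stems whose last vowel is 'e' add -oth.
So kohahaf → kokohahaf.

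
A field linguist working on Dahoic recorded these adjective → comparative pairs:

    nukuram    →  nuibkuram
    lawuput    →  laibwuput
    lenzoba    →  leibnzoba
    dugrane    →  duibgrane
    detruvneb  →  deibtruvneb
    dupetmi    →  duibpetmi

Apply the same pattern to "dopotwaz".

Every pair shown (nukuram → nuibkuram, lawuput → laibwuput, lenzoba → leibnzoba, …) follows the same rule: insert -ib- after the first vowel.
So dopotwaz → doibpotwaz.

doibpotwaz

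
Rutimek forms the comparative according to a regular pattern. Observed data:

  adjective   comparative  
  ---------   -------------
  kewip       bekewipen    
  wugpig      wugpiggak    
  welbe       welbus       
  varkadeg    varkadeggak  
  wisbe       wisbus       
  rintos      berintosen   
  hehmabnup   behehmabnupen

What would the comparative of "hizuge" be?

varkadeg and welbe both have last vowel 'e' yet inflect differently (varkadeggak, welbus), so the last vowel is not what conditions the rule; the final letter is.
"hizuge" ends in -e. The stems ending in -e (welbe → welbus, wisbe → wisbus) drop the final letter and add -us.
The other patterns: stems ending in -g double the final consonant and add -ak; stems ending in -p or -s add be- … -en around the stem.
So hizuge → hizugus.

hizugus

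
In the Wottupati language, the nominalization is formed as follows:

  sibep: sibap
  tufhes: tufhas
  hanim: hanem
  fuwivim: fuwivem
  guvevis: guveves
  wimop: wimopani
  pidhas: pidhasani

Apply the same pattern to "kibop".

tufhes and guvevis both end in -s yet inflect differently (tufhas, guveves), so the final letter is not what conditions the rule; the last vowel is.
"kibop" has last vowel 'o'. The one such stem in the data (wimop → wimopani) adds -ani, so the same rule applies.
So kibop → kibopani.

kibopani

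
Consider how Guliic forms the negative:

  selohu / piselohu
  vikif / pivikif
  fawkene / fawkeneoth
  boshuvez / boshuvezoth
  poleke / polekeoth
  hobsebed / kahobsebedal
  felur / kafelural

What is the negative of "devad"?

"devad" ends in -d. The one such stem in the data (hobsebed → kahobsebedal) adds ka- … -al around the stem, so the same rule applies.
The other patterns: stems ending in -f or -u add the prefix pi-; stems ending in -e or -z add -oth.
So devad → kadevadal.

kadevadal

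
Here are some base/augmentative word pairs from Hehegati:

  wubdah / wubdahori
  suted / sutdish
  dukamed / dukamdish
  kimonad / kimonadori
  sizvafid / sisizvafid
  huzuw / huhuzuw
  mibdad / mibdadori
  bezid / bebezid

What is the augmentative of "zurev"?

zurvish

"zurev" has last vowel 'e'. The stems whose last vowel is 'e' (dukamed → dukamdish, suted → sutdish) delete the last vowel and add -ish.
The other patterns: stems whose last vowel is 'a' add -ori; stems whose last vowel is 'i' or 'u' repeat the first consonant+vowel as a prefix.
So zurev → zurvish.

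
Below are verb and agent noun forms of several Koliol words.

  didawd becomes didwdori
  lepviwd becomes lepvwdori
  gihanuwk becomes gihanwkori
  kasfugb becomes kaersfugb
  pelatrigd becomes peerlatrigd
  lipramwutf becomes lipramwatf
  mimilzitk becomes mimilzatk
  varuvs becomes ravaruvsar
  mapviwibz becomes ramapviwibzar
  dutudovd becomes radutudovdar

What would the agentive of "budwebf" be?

"budwebf" has second-to-last letter 'b'. The one such stem in the data (mapviwibz → ramapviwibzar) adds ra- … -ar around the stem, so the same rule applies.
The other patterns: stems whose second-to-last letter is 'w' delete the last vowel and add -ori; stems whose second-to-last letter is 'g' insert -er- after the first vowel; stems whose second-to-last letter is 't' change the last vowel to 'a'.
So budwebf → rabudwebfar.

rabudwebfar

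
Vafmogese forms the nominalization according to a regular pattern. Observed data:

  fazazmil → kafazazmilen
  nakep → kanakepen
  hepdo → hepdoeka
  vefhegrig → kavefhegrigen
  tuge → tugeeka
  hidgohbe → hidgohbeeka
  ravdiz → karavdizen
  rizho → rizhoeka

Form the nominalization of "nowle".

nakep and hidgohbe both have last vowel 'e' yet inflect differently (kanakepen, hidgohbeeka), so the last vowel is not what conditions the rule; whether the stem ends in a vowel or a consonant is.
"nowle" ends in a vowel. The stems ending in a vowel (rizho → rizhoeka, hepdo → hepdoeka, hidgohbe → hidgohbeeka) add -eka.
So nowle → nowleeka.

nowleeka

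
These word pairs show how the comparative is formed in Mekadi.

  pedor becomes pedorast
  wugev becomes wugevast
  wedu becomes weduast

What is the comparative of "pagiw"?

pagiwast

Every pair shown (pedor → pedorast, wugev → wugevast, wedu → weduast) follows the same rule: add -ast.
So pagiw → pagiwast.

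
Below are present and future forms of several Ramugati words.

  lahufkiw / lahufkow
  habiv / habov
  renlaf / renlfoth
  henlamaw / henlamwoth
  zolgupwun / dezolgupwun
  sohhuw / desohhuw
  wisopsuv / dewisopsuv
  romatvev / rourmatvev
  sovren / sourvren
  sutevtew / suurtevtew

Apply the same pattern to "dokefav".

dokefvoth

lahufkiw and henlamaw both end in -w yet inflect differently (lahufkow, henlamwoth), so the final letter is not what conditions the rule; the last vowel is.
"dokefav" has last vowel 'a'. The stems whose last vowel is 'a' (renlaf → renlfoth, henlamaw → henlamwoth) delete the last vowel and add -oth.
The other patterns: stems whose last vowel is 'i' change the last vowel to 'o'; stems whose last vowel is 'u' add the prefix de-; stems whose last vowel is 'e' insert -ur- after the first vowel.
So dokefav → dokefvoth.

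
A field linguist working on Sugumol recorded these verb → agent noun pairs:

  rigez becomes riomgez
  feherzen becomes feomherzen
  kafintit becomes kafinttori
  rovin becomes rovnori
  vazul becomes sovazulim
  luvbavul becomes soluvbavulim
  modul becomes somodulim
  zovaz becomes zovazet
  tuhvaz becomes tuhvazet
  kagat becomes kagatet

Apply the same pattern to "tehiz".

feherzen and rovin both end in -n yet inflect differently (feomherzen, rovnori), so the final letter is not what conditions the rule; the last vowel is.
"tehiz" has last vowel 'i'. The stems whose last vowel is 'i' (kafintit → kafinttori, rovin → rovnori) delete the last vowel and add -ori.
So tehiz → tehzori.

tehzori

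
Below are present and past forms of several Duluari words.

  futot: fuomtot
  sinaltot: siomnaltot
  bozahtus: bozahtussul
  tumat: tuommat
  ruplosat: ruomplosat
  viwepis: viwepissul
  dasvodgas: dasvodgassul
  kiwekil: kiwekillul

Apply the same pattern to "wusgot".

"wusgot" ends in -t. The stems ending in -t (sinaltot → siomnaltot, futot → fuomtot, tumat → tuommat) insert -om- after the first vowel.
So wusgot → wuomsgot.

wuomsgot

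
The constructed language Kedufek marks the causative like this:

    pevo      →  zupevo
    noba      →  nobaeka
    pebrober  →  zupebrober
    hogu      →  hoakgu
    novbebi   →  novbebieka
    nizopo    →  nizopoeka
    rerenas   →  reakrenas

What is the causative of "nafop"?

nafopeka

pevo and nizopo both end in -o yet inflect differently (zupevo, nizopoeka), so the final letter is not what conditions the rule; the first letter is.
"nafop" begins with n-. The stems beginning with n- (novbebi → novbebieka, nizopo → nizopoeka, noba → nobaeka) add -eka.
The other patterns: stems beginning with p- add the prefix zu-; stems beginning with h- or r- insert -ak- after the first vowel.
So nafop → nafopeka.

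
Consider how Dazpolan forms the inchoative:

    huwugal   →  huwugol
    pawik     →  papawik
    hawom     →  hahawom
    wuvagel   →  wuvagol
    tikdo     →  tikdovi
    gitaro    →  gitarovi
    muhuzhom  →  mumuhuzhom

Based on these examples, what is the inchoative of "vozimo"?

tikdo and muhuzhom both have last vowel 'o' yet inflect differently (tikdovi, mumuhuzhom), so the last vowel is not what conditions the rule; the final letter is.
"vozimo" ends in -o. The stems ending in -o (tikdo → tikdovi, gitaro → gitarovi) drop the final letter and add -ovi.
So vozimo → vozimovi.

vozimovi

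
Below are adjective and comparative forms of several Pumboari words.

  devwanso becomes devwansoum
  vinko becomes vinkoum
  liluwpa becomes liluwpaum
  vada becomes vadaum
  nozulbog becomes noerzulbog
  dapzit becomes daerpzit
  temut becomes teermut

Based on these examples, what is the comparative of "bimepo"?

devwanso and nozulbog both have last vowel 'o' yet inflect differently (devwansoum, noerzulbog), so the last vowel is not what conditions the rule; whether the stem ends in a vowel or a consonant is.
"bimepo" ends in a vowel. The stems ending in a vowel (devwanso → devwansoum, vinko → vinkoum, liluwpa → liluwpaum) add -um.
So bimepo → bimepoum.

bimepoum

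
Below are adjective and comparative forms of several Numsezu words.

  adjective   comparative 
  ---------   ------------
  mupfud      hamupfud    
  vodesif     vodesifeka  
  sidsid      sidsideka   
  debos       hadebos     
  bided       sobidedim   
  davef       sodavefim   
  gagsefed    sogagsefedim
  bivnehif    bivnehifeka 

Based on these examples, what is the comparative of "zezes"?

sozezesim

davef and bivnehif both end in -f yet inflect differently (sodavefim, bivnehifeka), so the final letter is not what conditions the rule; the last vowel is.
"zezes" has last vowel 'e'. The stems whose last vowel is 'e' (bided → sobidedim, davef → sodavefim, gagsefed → sogagsefedim) add so- … -im around the stem.
The other patterns: stems whose last vowel is 'i' add -eka; stems whose last vowel is 'o' or 'u' add the prefix ha-.
So zezes → sozezesim.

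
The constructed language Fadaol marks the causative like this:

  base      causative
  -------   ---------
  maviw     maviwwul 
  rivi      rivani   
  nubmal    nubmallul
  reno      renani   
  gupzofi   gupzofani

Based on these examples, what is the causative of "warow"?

warowwul

maviw and rivi both have last vowel 'i' yet inflect differently (maviwwul, rivani), so the last vowel is not what conditions the rule; whether the stem ends in a vowel or a consonant is.
"warow" ends in a consonant. The stems ending in a consonant (maviw → maviwwul, nubmal → nubmallul) double the final consonant and add -ul.
So warow → warowwul.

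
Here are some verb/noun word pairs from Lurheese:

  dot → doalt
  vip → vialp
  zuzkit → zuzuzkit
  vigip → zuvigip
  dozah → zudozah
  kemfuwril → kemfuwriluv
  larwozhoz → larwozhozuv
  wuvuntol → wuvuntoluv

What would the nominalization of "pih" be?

"pih" has 1 vowel. The stems with 1 vowel (dot → doalt, vip → vialp) insert -al- after the first vowel.
So pih → pialh.

pialh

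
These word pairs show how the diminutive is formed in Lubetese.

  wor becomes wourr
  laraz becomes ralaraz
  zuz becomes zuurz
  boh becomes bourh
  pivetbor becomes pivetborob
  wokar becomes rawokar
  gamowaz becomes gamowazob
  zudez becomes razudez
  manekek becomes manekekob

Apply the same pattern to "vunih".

ravunih

zuz and zudez both end in -z yet inflect differently (zuurz, razudez), so the final letter is not what conditions the rule; the number of vowels is.
"vunih" has 2 vowels. The stems with 2 vowels (zudez → razudez, wokar → rawokar, laraz → ralaraz) add the prefix ra-.
So vunih → ravunih.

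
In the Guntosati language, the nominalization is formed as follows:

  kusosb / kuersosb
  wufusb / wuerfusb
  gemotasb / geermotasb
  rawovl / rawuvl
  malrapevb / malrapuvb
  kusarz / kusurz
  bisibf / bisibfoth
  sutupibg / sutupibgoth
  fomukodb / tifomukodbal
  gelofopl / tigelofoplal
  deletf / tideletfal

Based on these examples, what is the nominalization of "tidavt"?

tiduvt

"tidavt" has second-to-last letter 'v'. The stems whose second-to-last letter is 'v' (rawovl → rawuvl, malrapevb → malrapuvb) change the last vowel to 'u'.
So tidavt → tiduvt.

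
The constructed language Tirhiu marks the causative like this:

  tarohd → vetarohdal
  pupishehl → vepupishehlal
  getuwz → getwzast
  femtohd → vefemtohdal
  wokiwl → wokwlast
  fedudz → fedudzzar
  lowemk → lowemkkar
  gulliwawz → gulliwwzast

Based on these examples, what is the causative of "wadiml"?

pupishehl and wokiwl both end in -l yet inflect differently (vepupishehlal, wokwlast), so the final letter is not what conditions the rule; the second-to-last letter is.
"wadiml" has second-to-last letter 'm'. The one such stem in the data (lowemk → lowemkkar) doubles the final consonant and adds -ar (as does fedudz), so the same rule applies.
The other patterns: stems whose second-to-last letter is 'h' add ve- … -al around the stem; stems whose second-to-last letter is 'w' delete the last vowel and add -ast.
So wadiml → wadimllar.

wadimllar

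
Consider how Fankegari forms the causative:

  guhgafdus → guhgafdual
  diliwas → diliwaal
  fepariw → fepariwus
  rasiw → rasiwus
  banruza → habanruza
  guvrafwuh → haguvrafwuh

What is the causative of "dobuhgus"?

diliwas and banruza both have last vowel 'a' yet inflect differently (diliwaal, habanruza), so the last vowel is not what conditions the rule; the final letter is.
"dobuhgus" ends in -s. The stems ending in -s (guhgafdus → guhgafdual, diliwas → diliwaal) drop the final letter and add -al.
The other patterns: stems ending in -w add -us; stems ending in -a or -h add the prefix ha-.
So dobuhgus → dobuhgual.

dobuhgual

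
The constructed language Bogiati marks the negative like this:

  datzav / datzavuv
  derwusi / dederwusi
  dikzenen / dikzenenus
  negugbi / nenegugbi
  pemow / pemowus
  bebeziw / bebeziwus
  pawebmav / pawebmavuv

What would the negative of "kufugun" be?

negugbi and bebeziw both have last vowel 'i' yet inflect differently (nenegugbi, bebeziwus), so the last vowel is not what conditions the rule; the final letter is.
"kufugun" ends in -n. The one such stem in the data (dikzenen → dikzenenus) adds -us, so the same rule applies.
The other patterns: stems ending in -i repeat the first consonant+vowel as a prefix; stems ending in -v add -uv.
So kufugun → kufugunus.

kufugunus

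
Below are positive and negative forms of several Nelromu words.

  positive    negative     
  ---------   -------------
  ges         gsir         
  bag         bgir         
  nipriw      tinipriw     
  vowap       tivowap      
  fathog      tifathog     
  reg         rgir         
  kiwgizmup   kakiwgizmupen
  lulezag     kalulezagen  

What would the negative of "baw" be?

"baw" has 1 vowel. The stems with 1 vowel (ges → gsir, reg → rgir, bag → bgir) delete the last vowel and add -ir.
The other patterns: stems with 2 vowels add the prefix ti-; stems with 3 vowels add ka- … -en around the stem.
So baw → bwir.

bwir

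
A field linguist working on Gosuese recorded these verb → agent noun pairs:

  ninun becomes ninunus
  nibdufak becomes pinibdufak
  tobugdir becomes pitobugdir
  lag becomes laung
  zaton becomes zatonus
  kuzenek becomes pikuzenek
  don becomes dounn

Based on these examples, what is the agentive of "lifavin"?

pilifavin

don and ninun both end in -n yet inflect differently (dounn, ninunus), so the final letter is not what conditions the rule; the number of vowels is.
"lifavin" has 3 vowels. The stems with 3 vowels (tobugdir → pitobugdir, nibdufak → pinibdufak, kuzenek → pikuzenek) add the prefix pi-.
The other patterns: stems with 1 vowel insert -un- after the first vowel; stems with 2 vowels add -us.
So lifavin → pilifavin.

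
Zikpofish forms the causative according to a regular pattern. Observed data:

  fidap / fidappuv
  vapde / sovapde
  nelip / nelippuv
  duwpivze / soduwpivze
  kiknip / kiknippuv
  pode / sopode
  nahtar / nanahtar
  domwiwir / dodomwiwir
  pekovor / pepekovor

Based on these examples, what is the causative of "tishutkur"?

fidap and nahtar both have last vowel 'a' yet inflect differently (fidappuv, nanahtar), so the last vowel is not what conditions the rule; the final letter is.
"tishutkur" ends in -r. The stems ending in -r (pekovor → pepekovor, nahtar → nanahtar, domwiwir → dodomwiwir) repeat the first consonant+vowel as a prefix.
So tishutkur → titishutkur.

titishutkur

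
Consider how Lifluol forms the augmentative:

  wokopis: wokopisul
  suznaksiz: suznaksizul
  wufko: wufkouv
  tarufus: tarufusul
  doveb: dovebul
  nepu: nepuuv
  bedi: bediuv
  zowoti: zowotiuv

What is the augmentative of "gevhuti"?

gevhutiuv

"gevhuti" ends in a vowel. The stems ending in a vowel (bedi → bediuv, wufko → wufkouv, zowoti → zowotiuv) add -uv.
The other pattern: stems ending in a consonant add -ul.
So gevhuti → gevhutiuv.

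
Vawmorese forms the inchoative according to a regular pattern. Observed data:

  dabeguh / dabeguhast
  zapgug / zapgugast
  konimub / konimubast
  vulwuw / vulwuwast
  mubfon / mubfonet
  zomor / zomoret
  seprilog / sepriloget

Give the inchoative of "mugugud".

mugugudast

zapgug and seprilog both end in -g yet inflect differently (zapgugast, sepriloget), so the final letter is not what conditions the rule; the last vowel is.
"mugugud" has last vowel 'u'. The stems whose last vowel is 'u' (dabeguh → dabeguhast, zapgug → zapgugast, konimub → konimubast) add -ast.
So mugugud → mugugudast.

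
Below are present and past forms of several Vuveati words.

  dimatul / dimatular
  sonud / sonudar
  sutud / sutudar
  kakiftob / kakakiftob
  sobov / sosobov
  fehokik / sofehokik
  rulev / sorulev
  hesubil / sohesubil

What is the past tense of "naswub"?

dimatul and hesubil both end in -l yet inflect differently (dimatular, sohesubil), so the final letter is not what conditions the rule; the last vowel is.
"naswub" has last vowel 'u'. The stems whose last vowel is 'u' (dimatul → dimatular, sonud → sonudar, sutud → sutudar) add -ar.
The other patterns: stems whose last vowel is 'o' repeat the first consonant+vowel as a prefix; stems whose last vowel is 'e' or 'i' add the prefix so-.
So naswub → naswubar.

naswubar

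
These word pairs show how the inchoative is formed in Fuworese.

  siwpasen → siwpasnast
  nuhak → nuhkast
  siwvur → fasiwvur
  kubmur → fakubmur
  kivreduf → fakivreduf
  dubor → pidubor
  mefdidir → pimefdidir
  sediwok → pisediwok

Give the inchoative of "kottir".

siwvur and dubor both end in -r yet inflect differently (fasiwvur, pidubor), so the final letter is not what conditions the rule; the last vowel is.
"kottir" has last vowel 'i'. The one such stem in the data (mefdidir → pimefdidir) adds the prefix pi-, so the same rule applies.
The other patterns: stems whose last vowel is 'a' or 'e' delete the last vowel and add -ast; stems whose last vowel is 'u' add the prefix fa-.
So kottir → pikottir.

pikottir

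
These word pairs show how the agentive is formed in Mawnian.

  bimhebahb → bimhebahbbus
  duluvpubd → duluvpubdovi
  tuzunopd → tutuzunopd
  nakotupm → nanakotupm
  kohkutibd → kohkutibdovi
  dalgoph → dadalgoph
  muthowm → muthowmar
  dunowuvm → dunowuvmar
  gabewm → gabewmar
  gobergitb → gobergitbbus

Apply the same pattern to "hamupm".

hahamupm

gabewm and nakotupm both end in -m yet inflect differently (gabewmar, nanakotupm), so the final letter is not what conditions the rule; the second-to-last letter is.
"hamupm" has second-to-last letter 'p'. The stems whose second-to-last letter is 'p' (tuzunopd → tutuzunopd, dalgoph → dadalgoph, nakotupm → nanakotupm) repeat the first consonant+vowel as a prefix.
The other patterns: stems whose second-to-last letter is 'v' or 'w' add -ar; stems whose second-to-last letter is 'b' add -ovi; stems whose second-to-last letter is 'h' or 't' double the final consonant and add -us.
So hamupm → hahamupm.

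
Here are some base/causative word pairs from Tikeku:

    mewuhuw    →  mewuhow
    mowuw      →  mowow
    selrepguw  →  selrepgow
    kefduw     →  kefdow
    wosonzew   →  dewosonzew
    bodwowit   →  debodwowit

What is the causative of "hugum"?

hugom

mewuhuw and wosonzew both end in -w yet inflect differently (mewuhow, dewosonzew), so the final letter is not what conditions the rule; the last vowel is.
"hugum" has last vowel 'u'. The stems whose last vowel is 'u' (mewuhuw → mewuhow, mowuw → mowow, selrepguw → selrepgow) change the last vowel to 'o'.
The other pattern: stems whose last vowel is 'e' or 'i' add the prefix de-.
So hugum → hugom.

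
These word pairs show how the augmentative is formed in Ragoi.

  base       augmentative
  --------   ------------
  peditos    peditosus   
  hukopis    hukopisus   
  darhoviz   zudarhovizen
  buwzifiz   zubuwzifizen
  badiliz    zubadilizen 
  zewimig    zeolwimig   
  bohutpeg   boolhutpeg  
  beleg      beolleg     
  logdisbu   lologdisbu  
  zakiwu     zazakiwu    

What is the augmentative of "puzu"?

pupuzu

hukopis and darhoviz both have last vowel 'i' yet inflect differently (hukopisus, zudarhovizen), so the last vowel is not what conditions the rule; the final letter is.
"puzu" ends in -u. The stems ending in -u (logdisbu → lologdisbu, zakiwu → zazakiwu) repeat the first consonant+vowel as a prefix.
So puzu → pupuzu.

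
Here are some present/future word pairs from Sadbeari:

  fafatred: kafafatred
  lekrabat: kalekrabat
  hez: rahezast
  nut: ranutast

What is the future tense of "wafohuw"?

lekrabat and nut both end in -t yet inflect differently (kalekrabat, ranutast), so the final letter is not what conditions the rule; the number of vowels is.
"wafohuw" has 3 vowels. The stems with 3 vowels (fafatred → kafafatred, lekrabat → kalekrabat) add the prefix ka-.
So wafohuw → kawafohuw.

kawafohuw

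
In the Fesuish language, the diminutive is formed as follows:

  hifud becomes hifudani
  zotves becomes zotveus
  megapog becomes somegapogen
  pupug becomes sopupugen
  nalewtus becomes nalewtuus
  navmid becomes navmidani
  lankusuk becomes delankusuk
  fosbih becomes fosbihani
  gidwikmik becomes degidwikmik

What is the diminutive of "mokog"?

somokogen

nalewtus and pupug both have last vowel 'u' yet inflect differently (nalewtuus, sopupugen), so the last vowel is not what conditions the rule; the final letter is.
"mokog" ends in -g. The stems ending in -g (megapog → somegapogen, pupug → sopupugen) add so- … -en around the stem.
The other patterns: stems ending in -s drop the final letter and add -us; stems ending in -k add the prefix de-; stems ending in -d or -h add -ani.
So mokog → somokogen.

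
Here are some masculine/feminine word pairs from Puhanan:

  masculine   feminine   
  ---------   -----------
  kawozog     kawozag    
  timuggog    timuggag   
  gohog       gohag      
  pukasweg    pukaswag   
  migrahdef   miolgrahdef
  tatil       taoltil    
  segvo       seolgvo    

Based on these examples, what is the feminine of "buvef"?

buolvef

pukasweg and migrahdef both have last vowel 'e' yet inflect differently (pukaswag, miolgrahdef), so the last vowel is not what conditions the rule; the final letter is.
"buvef" ends in -f. The one such stem in the data (migrahdef → miolgrahdef) inserts -ol- after the first vowel (as do tatil, segvo), so the same rule applies.
The other pattern: stems ending in -g change the last vowel to 'a'.
So buvef → buolvef.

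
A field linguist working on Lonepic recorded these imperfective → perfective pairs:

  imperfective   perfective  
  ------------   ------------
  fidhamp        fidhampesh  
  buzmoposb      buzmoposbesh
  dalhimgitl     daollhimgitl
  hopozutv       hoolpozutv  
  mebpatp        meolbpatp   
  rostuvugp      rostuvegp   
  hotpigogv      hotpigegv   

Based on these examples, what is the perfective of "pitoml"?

pitomlesh

fidhamp and mebpatp both end in -p yet inflect differently (fidhampesh, meolbpatp), so the final letter is not what conditions the rule; the second-to-last letter is.
"pitoml" has second-to-last letter 'm'. The one such stem in the data (fidhamp → fidhampesh) adds -esh, so the same rule applies.
The other patterns: stems whose second-to-last letter is 't' insert -ol- after the first vowel; stems whose second-to-last letter is 'g' change the last vowel to 'e'.
So pitoml → pitomlesh.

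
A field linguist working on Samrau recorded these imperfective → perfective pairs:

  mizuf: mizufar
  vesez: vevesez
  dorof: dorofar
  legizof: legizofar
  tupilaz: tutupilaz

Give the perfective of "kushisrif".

mizuf and vesez both have 2 vowels yet inflect differently (mizufar, vevesez), so the number of vowels is not what conditions the rule; the final letter is.
"kushisrif" ends in -f. The stems ending in -f (mizuf → mizufar, dorof → dorofar, legizof → legizofar) add -ar.
So kushisrif → kushisrifar.

kushisrifar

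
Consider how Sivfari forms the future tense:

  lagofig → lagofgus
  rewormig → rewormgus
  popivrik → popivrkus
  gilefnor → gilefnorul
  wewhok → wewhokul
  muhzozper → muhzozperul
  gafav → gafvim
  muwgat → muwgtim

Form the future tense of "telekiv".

popivrik and wewhok both end in -k yet inflect differently (popivrkus, wewhokul), so the final letter is not what conditions the rule; the last vowel is.
"telekiv" has last vowel 'i'. The stems whose last vowel is 'i' (lagofig → lagofgus, rewormig → rewormgus, popivrik → popivrkus) delete the last vowel and add -us.
So telekiv → telekvus.

telekvus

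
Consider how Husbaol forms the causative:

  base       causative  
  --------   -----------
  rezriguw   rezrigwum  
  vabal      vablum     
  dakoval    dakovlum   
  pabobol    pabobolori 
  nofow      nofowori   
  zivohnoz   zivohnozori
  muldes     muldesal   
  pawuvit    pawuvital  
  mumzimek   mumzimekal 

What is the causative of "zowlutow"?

vabal and pabobol both end in -l yet inflect differently (vablum, pabobolori), so the final letter is not what conditions the rule; the last vowel is.
"zowlutow" has last vowel 'o'. The stems whose last vowel is 'o' (pabobol → pabobolori, nofow → nofowori, zivohnoz → zivohnozori) add -ori.
So zowlutow → zowlutowori.

zowlutowori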